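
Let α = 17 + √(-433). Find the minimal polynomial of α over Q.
m_α(x) = x^2 - 34x + 722

From α - 17 = √(-433), squaring gives (α - 17)^2 = -433, i.e. α^2 - 34α + 289 = -433, so α^2 - 34α + 722 = 0. The discriminant of x^2 - 34x + 722 is (-34)^2 - 4·(722) = 1156 - 2888 = -1732, and 4·(-433) is not a perfect square in Q since -433 is squarefree and ≠ 1. Hence x^2 - 34x + 722 is irreducible over Q and is the minimal polynomial of α.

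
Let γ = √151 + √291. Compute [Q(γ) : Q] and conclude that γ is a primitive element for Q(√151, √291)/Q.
[Q(γ) : Q] = 4 (equivalently, Q(γ) = Q(√151, √291))

Obviously Q(γ) ⊆ Q(√151, √291), and [Q(√151, √291):Q] = 4 (since 151, 291 are distinct squarefree integers > 1 with 43941 not a perfect square). To show equality we compute the minimal polynomial of γ. From γ = √151 + √291: γ^2 = 151 + 2√(43941) + 291 = 442 + 2√(43941), so γ^2 - 442 = 2√(43941); squaring, (γ^2 - 442)^2 = 4·43941, i.e. γ^4 - 884γ^2 + 195364 - 175764 = 0, i.e. γ^4 - 884γ^2 + 19600 = 0. So γ is a root of x^4 - 884x^2 + 19600. This polynomial is irreducible over Q: it has no rational root (each ±√151 ± √291 is irrational), and any factorization into two quadratics over Q would force √(43941) ∈ Q (pairing opposite roots) or √151, √291 ∈ Q (other pairings), all impossible. Hence [Q(γ):Q] = 4 = [Q(√151, √291):Q], so Q(γ) = Q(√151, √291).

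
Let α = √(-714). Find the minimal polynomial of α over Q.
m_α(x) = x^2 + 714

α satisfies α^2 + 714 = 0, so x^2 + 714 annihilates α. Since d = -714 is squarefree and ≠ 1, it is not a perfect square in Q, so x^2 + 714 has no rational root and is therefore irreducible over Q (a degree-2 polynomial over a field is irreducible iff it has no root). Hence m_α(x) = x^2 + 714.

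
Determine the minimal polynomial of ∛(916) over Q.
m_α(x) = x^3 - 916

α satisfies α^3 = 916, so x^3 - 916 annihilates α. By the rational root test, a rational root p/q (in lowest terms) of x^3 - 916 would satisfy p^3 = 916 q^3, forcing q = 1 and p^3 = 916; but 916 is not a perfect cube, contradiction. A monic cubic over Q with no rational root is irreducible (any nontrivial factorization would include a linear factor). Hence x^3 - 916 is the minimal polynomial of α, and in particular [Q(α):Q] = 3.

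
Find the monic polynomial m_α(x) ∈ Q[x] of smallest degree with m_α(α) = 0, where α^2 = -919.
m_α(x) = x^2 + 919

α satisfies α^2 + 919 = 0, so x^2 + 919 annihilates α. Since d = -919 is squarefree and ≠ 1, it is not a perfect square in Q, so x^2 + 919 has no rational root and is therefore irreducible over Q (a degree-2 polynomial over a field is irreducible iff it has no root). Hence m_α(x) = x^2 + 919.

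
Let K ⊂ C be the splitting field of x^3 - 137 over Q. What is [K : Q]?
[K : Q] = 6

The roots of x^3 - 137 are ∛137, ω∛137, ω^2∛137 where ω = e^(2πi/3) is a primitive cube root of unity, so K = Q(∛137, ω). Now [Q(∛137):Q] = 3 (since 137 is not a perfect cube, x^3 - 137 is irreducible) and [Q(ω):Q] = 2. Both 2 and 3 divide [K:Q], and [K:Q] ≤ 3·2 = 6, so [K:Q] = 6. (Equivalently: Q(∛137) ⊂ R but ω ∉ R, so [K : Q(∛137)] = 2.)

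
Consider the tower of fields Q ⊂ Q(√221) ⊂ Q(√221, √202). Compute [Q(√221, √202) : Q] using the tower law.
[Q(√221, √202) : Q] = 4

[Q(√221):Q] = 2 (min poly x^2 - 221, irreducible since 221 is squarefree > 1). For the top step, suppose √202 ∈ Q(√221), say √202 = c + d√221 with c, d ∈ Q. Squaring: 202 = c^2 + 221d^2 + 2cd√221. Since √221 ∉ Q this forces 2cd = 0. If d = 0 then √202 = c ∈ Q, contradicting 202 squarefree > 1. If c = 0 then 202 = 221d^2, so 221·202 = (221d)^2 is a perfect square in Q — but 221·202 = 44642 is not a perfect square (since 221 and 202 are distinct squarefree integers). Contradiction. Hence √202 ∉ Q(√221), so x^2 - 202 stays irreducible over Q(√221) and [Q(√221, √202) : Q(√221)] = 2. By the tower law, [Q(√221, √202) : Q] = 2 · 2 = 4.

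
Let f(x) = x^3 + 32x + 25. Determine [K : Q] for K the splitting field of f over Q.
[K : Q] = 6

By the rational root test, any rational root of the monic integer polynomial f(x) = x^3 + 32x + 25 must be an integer dividing the constant term 25, i.e. one of ±{1, 5, 25}. Evaluating: f(1) = 58, f(-1) = -8, f(5) = 310, f(-5) = -260, f(25) = 16450, f(-25) = -16400; none is 0, so f has no rational root and is therefore irreducible over Q (a cubic with no linear factor over a field is irreducible). For an irreducible cubic, the Galois group is A_3 or S_3 according as the discriminant disc(f) = -4a^3 - 27b^2 = -4·(32)^3 - 27·(25)^2 = -147947 is or is not a square in Q. Here disc(f) = -147947 is not a perfect square in Q, so the Galois group of f over Q is not contained in A_3 and must be all of S_3. The splitting field has degree |S_3| = 6 over Q, so [K : Q] = 6.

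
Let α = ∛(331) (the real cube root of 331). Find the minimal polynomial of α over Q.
m_α(x) = x^3 - 331

α satisfies α^3 = 331, so x^3 - 331 annihilates α. By the rational root test, a rational root p/q (in lowest terms) of x^3 - 331 would satisfy p^3 = 331 q^3, forcing q = 1 and p^3 = 331; but 331 is not a perfect cube, contradiction. A monic cubic over Q with no rational root is irreducible (any nontrivial factorization would include a linear factor). Hence x^3 - 331 is the minimal polynomial of α, and in particular [Q(α):Q] = 3.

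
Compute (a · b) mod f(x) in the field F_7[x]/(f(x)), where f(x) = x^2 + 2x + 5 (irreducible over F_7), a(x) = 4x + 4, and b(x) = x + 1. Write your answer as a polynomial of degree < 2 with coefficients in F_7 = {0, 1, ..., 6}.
a · b ≡ 5 (mod f(x))

Multiply in F_7[x]: a(x)·b(x) = (4x + 4)·(x + 1) = 4x^2 + x + 4. This has degree ≥ 2, so divide by f(x) over F_7: 4x^2 + x + 4 = (4)·(x^2 + 2x + 5) + (5). Hence a·b ≡ 5 (mod f). (F_7[x]/(f) is a field with 7^2 = 49 elements since f is irreducible of degree 2.)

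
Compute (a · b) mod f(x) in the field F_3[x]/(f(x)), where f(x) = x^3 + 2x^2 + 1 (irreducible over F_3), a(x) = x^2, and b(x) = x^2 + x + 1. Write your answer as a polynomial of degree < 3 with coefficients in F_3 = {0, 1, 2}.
a · b ≡ 2x + 1 (mod f(x))

Multiply in F_3[x]: a(x)·b(x) = (x^2)·(x^2 + x + 1) = x^4 + x^3 + x^2. This has degree ≥ 3, so divide by f(x) over F_3: x^4 + x^3 + x^2 = (x + 2)·(x^3 + 2x^2 + 1) + (2x + 1). Hence a·b ≡ 2x + 1 (mod f). (F_3[x]/(f) is a field with 3^3 = 27 elements since f is irreducible of degree 3.)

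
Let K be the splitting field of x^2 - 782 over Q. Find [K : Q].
[K : Q] = 2

f(x) = x^2 - 782 factors as (x - √782)(x + √782). The splitting field is K = Q(√782). Since 782 is squarefree and > 1, it is not a perfect square, so x^2 - 782 is irreducible over Q and [Q(√782) : Q] = 2. Hence [K : Q] = 2.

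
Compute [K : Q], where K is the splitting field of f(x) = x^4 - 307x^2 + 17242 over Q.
[K : Q] = 4

Solving the quadratic in x^2: x^2 = (307 ± √(307^2 - 4·17242))/2 = (307 ± √25281)/2 = (307 ± 159)/2, giving x^2 = 74 or x^2 = 233. So f(x) = (x^2 - 74)(x^2 - 233) and the roots of f are ±√74, ±√233. Hence the splitting field is K = Q(√74, √233). Since 74 and 233 are distinct squarefree integers > 1, their product 17242 is not a perfect square, so √233 ∉ Q(√74). By the tower law [K:Q] = [Q(√74,√233):Q(√74)] · [Q(√74):Q] = 2 · 2 = 4.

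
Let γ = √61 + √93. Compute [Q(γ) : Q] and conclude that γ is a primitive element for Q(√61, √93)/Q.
[Q(γ) : Q] = 4 (equivalently, Q(γ) = Q(√61, √93))

Obviously Q(γ) ⊆ Q(√61, √93), and [Q(√61, √93):Q] = 4 (since 61, 93 are distinct squarefree integers > 1 with 5673 not a perfect square). To show equality we compute the minimal polynomial of γ. From γ = √61 + √93: γ^2 = 61 + 2√(5673) + 93 = 154 + 2√(5673), so γ^2 - 154 = 2√(5673); squaring, (γ^2 - 154)^2 = 4·5673, i.e. γ^4 - 308γ^2 + 23716 - 22692 = 0, i.e. γ^4 - 308γ^2 + 1024 = 0. So γ is a root of x^4 - 308x^2 + 1024. This polynomial is irreducible over Q: it has no rational root (each ±√61 ± √93 is irrational), and any factorization into two quadratics over Q would force √(5673) ∈ Q (pairing opposite roots) or √61, √93 ∈ Q (other pairings), all impossible. Hence [Q(γ):Q] = 4 = [Q(√61, √93):Q], so Q(γ) = Q(√61, √93).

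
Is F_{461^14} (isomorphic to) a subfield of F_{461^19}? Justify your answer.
No: F_{461^14} is not a subfield of F_{461^19}

F_{p^m} embeds in F_{p^n} iff m | n. Here 14 ∤ 19 (since 19 = 1·14 + 5 with remainder 5 ≠ 0), so F_{461^14} is not a subfield of F_{461^19}. Equivalently: if it were, the tower law would give 14 = [F_{461^14}:F_461] dividing [F_{461^19}:F_461] = 19, contradiction.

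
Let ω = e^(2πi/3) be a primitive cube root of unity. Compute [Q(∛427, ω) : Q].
[Q(∛427, ω) : Q] = 6

[Q(∛427):Q] = 3 (min poly x^3 - 427, irreducible since 427 is not a perfect cube). [Q(ω):Q] = 2 (min poly x^2 + x + 1). Since Q(∛427) ⊂ R and ω ∉ R, we have ω ∉ Q(∛427), so x^2 + x + 1 remains irreducible over Q(∛427) and [Q(∛427, ω) : Q(∛427)] = 2. By the tower law, [Q(∛427, ω) : Q] = 3 · 2 = 6. (In fact Q(∛427, ω) is the splitting field of x^3 - 427 over Q.)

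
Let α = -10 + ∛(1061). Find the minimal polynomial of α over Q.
m_α(x) = x^3 + 30x^2 + 300x - 61

Set β = α + 10 = ∛(1061), so β^3 = 1061. Then (α + 10)^3 - 1061 = 0, i.e. α is a root of g(x) = (x + 10)^3 - 1061 = x^3 + 30x^2 + 300x - 61. Since g(x) = h(x + 10) where h(x) = x^3 - 1061, and h is irreducible over Q (because 1061 is not a perfect cube, so h has no rational root, and a monic cubic with no rational root is irreducible), g is also irreducible (irreducibility is preserved under the substitution x → x + 10). Hence m_α(x) = x^3 + 30x^2 + 300x - 61.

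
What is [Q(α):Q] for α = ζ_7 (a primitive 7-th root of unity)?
[Q(α):Q] = 6

The minimal polynomial of ζ_7 over Q is the 7-th cyclotomic polynomial Φ_7(x), which is irreducible over Q and has degree φ(7) = 6. Hence [Q(α):Q] = φ(7) = 6.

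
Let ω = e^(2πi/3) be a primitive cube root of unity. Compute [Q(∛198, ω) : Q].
[Q(∛198, ω) : Q] = 6

[Q(∛198):Q] = 3 (min poly x^3 - 198, irreducible since 198 is not a perfect cube). [Q(ω):Q] = 2 (min poly x^2 + x + 1). Since Q(∛198) ⊂ R and ω ∉ R, we have ω ∉ Q(∛198), so x^2 + x + 1 remains irreducible over Q(∛198) and [Q(∛198, ω) : Q(∛198)] = 2. By the tower law, [Q(∛198, ω) : Q] = 3 · 2 = 6. (In fact Q(∛198, ω) is the splitting field of x^3 - 198 over Q.)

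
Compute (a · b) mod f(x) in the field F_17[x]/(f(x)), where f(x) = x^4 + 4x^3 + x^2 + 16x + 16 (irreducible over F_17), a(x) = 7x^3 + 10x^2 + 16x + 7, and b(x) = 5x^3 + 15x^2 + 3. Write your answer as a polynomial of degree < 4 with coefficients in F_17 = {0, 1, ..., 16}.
a · b ≡ 14x^3 + 16x^2 + 11x + 3 (mod f(x))

Multiply in F_17[x]: a(x)·b(x) = (7x^3 + 10x^2 + 16x + 7)·(5x^3 + 15x^2 + 3) = x^6 + 2x^5 + 9x^4 + 7x^3 + 16x^2 + 14x + 4. This has degree ≥ 4, so divide by f(x) over F_17: x^6 + 2x^5 + 9x^4 + 7x^3 + 16x^2 + 14x + 4 = (x^2 + 15x + 16)·(x^4 + 4x^3 + x^2 + 16x + 16) + (14x^3 + 16x^2 + 11x + 3). Hence a·b ≡ 14x^3 + 16x^2 + 11x + 3 (mod f). (F_17[x]/(f) is a field with 17^4 = 83521 elements since f is irreducible of degree 4.)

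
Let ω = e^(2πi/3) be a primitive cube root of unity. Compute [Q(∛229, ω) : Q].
[Q(∛229, ω) : Q] = 6

[Q(∛229):Q] = 3 (min poly x^3 - 229, irreducible since 229 is not a perfect cube). [Q(ω):Q] = 2 (min poly x^2 + x + 1). Since Q(∛229) ⊂ R and ω ∉ R, we have ω ∉ Q(∛229), so x^2 + x + 1 remains irreducible over Q(∛229) and [Q(∛229, ω) : Q(∛229)] = 2. By the tower law, [Q(∛229, ω) : Q] = 3 · 2 = 6. (In fact Q(∛229, ω) is the splitting field of x^3 - 229 over Q.)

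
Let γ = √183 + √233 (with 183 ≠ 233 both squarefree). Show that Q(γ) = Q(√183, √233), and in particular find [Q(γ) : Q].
[Q(γ) : Q] = 4 (equivalently, Q(γ) = Q(√183, √233))

Obviously Q(γ) ⊆ Q(√183, √233), and [Q(√183, √233):Q] = 4 (since 183, 233 are distinct squarefree integers > 1 with 42639 not a perfect square). To show equality we compute the minimal polynomial of γ. From γ = √183 + √233: γ^2 = 183 + 2√(42639) + 233 = 416 + 2√(42639), so γ^2 - 416 = 2√(42639); squaring, (γ^2 - 416)^2 = 4·42639, i.e. γ^4 - 832γ^2 + 173056 - 170556 = 0, i.e. γ^4 - 832γ^2 + 2500 = 0. So γ is a root of x^4 - 832x^2 + 2500. This polynomial is irreducible over Q: it has no rational root (each ±√183 ± √233 is irrational), and any factorization into two quadratics over Q would force √(42639) ∈ Q (pairing opposite roots) or √183, √233 ∈ Q (other pairings), all impossible. Hence [Q(γ):Q] = 4 = [Q(√183, √233):Q], so Q(γ) = Q(√183, √233).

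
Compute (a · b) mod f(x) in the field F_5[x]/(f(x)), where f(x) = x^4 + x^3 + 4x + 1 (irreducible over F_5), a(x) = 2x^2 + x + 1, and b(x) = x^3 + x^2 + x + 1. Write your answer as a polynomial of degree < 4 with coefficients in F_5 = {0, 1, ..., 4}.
a · b ≡ 3x^3 + x^2 + x (mod f(x))

Multiply in F_5[x]: a(x)·b(x) = (2x^2 + x + 1)·(x^3 + x^2 + x + 1) = 2x^5 + 3x^4 + 4x^3 + 4x^2 + 2x + 1. This has degree ≥ 4, so divide by f(x) over F_5: 2x^5 + 3x^4 + 4x^3 + 4x^2 + 2x + 1 = (2x + 1)·(x^4 + x^3 + 4x + 1) + (3x^3 + x^2 + x). Hence a·b ≡ 3x^3 + x^2 + x (mod f). (F_5[x]/(f) is a field with 5^4 = 625 elements since f is irreducible of degree 4.)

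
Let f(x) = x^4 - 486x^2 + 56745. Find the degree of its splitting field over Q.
[K : Q] = 4

Solving the quadratic in x^2: x^2 = (486 ± √(486^2 - 4·56745))/2 = (486 ± √9216)/2 = (486 ± 96)/2, giving x^2 = 291 or x^2 = 195. So f(x) = (x^2 - 291)(x^2 - 195) and the roots of f are ±√291, ±√195. Hence the splitting field is K = Q(√291, √195). Since 291 and 195 are distinct squarefree integers > 1, their product 56745 is not a perfect square, so √195 ∉ Q(√291). By the tower law [K:Q] = [Q(√291,√195):Q(√291)] · [Q(√291):Q] = 2 · 2 = 4.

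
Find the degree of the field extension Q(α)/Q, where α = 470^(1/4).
[Q(α):Q] = 4

α is a root of x^4 - 470. By Eisenstein's criterion at the prime p = 2 (which divides the constant term 470 but p^2 = 4 does not, since 470 is squarefree), x^4 - 470 is irreducible over Q. Hence [Q(α):Q] = 4.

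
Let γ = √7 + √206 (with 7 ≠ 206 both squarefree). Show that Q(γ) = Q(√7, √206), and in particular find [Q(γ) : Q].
[Q(γ) : Q] = 4 (equivalently, Q(γ) = Q(√7, √206))

Obviously Q(γ) ⊆ Q(√7, √206), and [Q(√7, √206):Q] = 4 (since 7, 206 are distinct squarefree integers > 1 with 1442 not a perfect square). To show equality we compute the minimal polynomial of γ. From γ = √7 + √206: γ^2 = 7 + 2√(1442) + 206 = 213 + 2√(1442), so γ^2 - 213 = 2√(1442); squaring, (γ^2 - 213)^2 = 4·1442, i.e. γ^4 - 426γ^2 + 45369 - 5768 = 0, i.e. γ^4 - 426γ^2 + 39601 = 0. So γ is a root of x^4 - 426x^2 + 39601. This polynomial is irreducible over Q: it has no rational root (each ±√7 ± √206 is irrational), and any factorization into two quadratics over Q would force √(1442) ∈ Q (pairing opposite roots) or √7, √206 ∈ Q (other pairings), all impossible. Hence [Q(γ):Q] = 4 = [Q(√7, √206):Q], so Q(γ) = Q(√7, √206).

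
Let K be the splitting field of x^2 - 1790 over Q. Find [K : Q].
[K : Q] = 2

f(x) = x^2 - 1790 factors as (x - √1790)(x + √1790). The splitting field is K = Q(√1790). Since 1790 is squarefree and > 1, it is not a perfect square, so x^2 - 1790 is irreducible over Q and [Q(√1790) : Q] = 2. Hence [K : Q] = 2.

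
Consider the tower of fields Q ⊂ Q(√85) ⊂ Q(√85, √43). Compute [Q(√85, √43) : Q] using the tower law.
[Q(√85, √43) : Q] = 4

[Q(√85):Q] = 2 (min poly x^2 - 85, irreducible since 85 is squarefree > 1). For the top step, suppose √43 ∈ Q(√85), say √43 = c + d√85 with c, d ∈ Q. Squaring: 43 = c^2 + 85d^2 + 2cd√85. Since √85 ∉ Q this forces 2cd = 0. If d = 0 then √43 = c ∈ Q, contradicting 43 squarefree > 1. If c = 0 then 43 = 85d^2, so 85·43 = (85d)^2 is a perfect square in Q — but 85·43 = 3655 is not a perfect square (since 85 and 43 are distinct squarefree integers). Contradiction. Hence √43 ∉ Q(√85), so x^2 - 43 stays irreducible over Q(√85) and [Q(√85, √43) : Q(√85)] = 2. By the tower law, [Q(√85, √43) : Q] = 2 · 2 = 4.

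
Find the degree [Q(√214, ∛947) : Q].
[Q(√214, ∛947) : Q] = 6

Let L = Q(√214, ∛947). Since Q(√214) ⊂ L and [Q(√214):Q] = 2, the tower law gives 2 | [L:Q]. Likewise Q(∛947) ⊂ L with [Q(∛947):Q] = 3 (because 947 is not a perfect cube), so 3 | [L:Q]. As gcd(2,3) = 1, [L:Q] is divisible by 6. Conversely L is generated over Q by √214 and ∛947, so [L:Q] ≤ 2·3 = 6. Therefore [Q(√214, ∛947) : Q] = 6.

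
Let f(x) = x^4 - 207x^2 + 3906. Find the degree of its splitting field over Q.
[K : Q] = 4

Solving the quadratic in x^2: x^2 = (207 ± √(207^2 - 4·3906))/2 = (207 ± √27225)/2 = (207 ± 165)/2, giving x^2 = 186 or x^2 = 21. So f(x) = (x^2 - 186)(x^2 - 21) and the roots of f are ±√186, ±√21. Hence the splitting field is K = Q(√186, √21). Since 186 and 21 are distinct squarefree integers > 1, their product 3906 is not a perfect square, so √21 ∉ Q(√186). By the tower law [K:Q] = [Q(√186,√21):Q(√186)] · [Q(√186):Q] = 2 · 2 = 4.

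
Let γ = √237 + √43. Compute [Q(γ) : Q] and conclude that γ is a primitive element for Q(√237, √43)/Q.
[Q(γ) : Q] = 4 (equivalently, Q(γ) = Q(√237, √43))

Obviously Q(γ) ⊆ Q(√237, √43), and [Q(√237, √43):Q] = 4 (since 237, 43 are distinct squarefree integers > 1 with 10191 not a perfect square). To show equality we compute the minimal polynomial of γ. From γ = √237 + √43: γ^2 = 237 + 2√(10191) + 43 = 280 + 2√(10191), so γ^2 - 280 = 2√(10191); squaring, (γ^2 - 280)^2 = 4·10191, i.e. γ^4 - 560γ^2 + 78400 - 40764 = 0, i.e. γ^4 - 560γ^2 + 37636 = 0. So γ is a root of x^4 - 560x^2 + 37636. This polynomial is irreducible over Q: it has no rational root (each ±√237 ± √43 is irrational), and any factorization into two quadratics over Q would force √(10191) ∈ Q (pairing opposite roots) or √237, √43 ∈ Q (other pairings), all impossible. Hence [Q(γ):Q] = 4 = [Q(√237, √43):Q], so Q(γ) = Q(√237, √43).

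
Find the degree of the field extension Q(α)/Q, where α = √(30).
[Q(α):Q] = 2

[Q(α):Q] equals the degree of the minimal polynomial of α. Here α^2 = 30 and x^2 - 30 is irreducible (d = 30 is squarefree, ≠ 1, hence not a square), so deg(m_α) = 2. Thus [Q(α):Q] = 2.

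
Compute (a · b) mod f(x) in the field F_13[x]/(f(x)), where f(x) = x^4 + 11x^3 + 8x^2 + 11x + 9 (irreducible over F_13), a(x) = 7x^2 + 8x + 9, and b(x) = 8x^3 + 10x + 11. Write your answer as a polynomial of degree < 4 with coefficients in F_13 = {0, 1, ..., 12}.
a · b ≡ 7x^3 + 5x^2 + 10 (mod f(x))

Multiply in F_13[x]: a(x)·b(x) = (7x^2 + 8x + 9)·(8x^3 + 10x + 11) = 4x^5 + 12x^4 + 12x^3 + x^2 + 9x + 8. This has degree ≥ 4, so divide by f(x) over F_13: 4x^5 + 12x^4 + 12x^3 + x^2 + 9x + 8 = (4x + 7)·(x^4 + 11x^3 + 8x^2 + 11x + 9) + (7x^3 + 5x^2 + 10). Hence a·b ≡ 7x^3 + 5x^2 + 10 (mod f). (F_13[x]/(f) is a field with 13^4 = 28561 elements since f is irreducible of degree 4.)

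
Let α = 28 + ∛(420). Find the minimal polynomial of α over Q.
m_α(x) = x^3 - 84x^2 + 2352x - 22372

Set β = α - 28 = ∛(420), so β^3 = 420. Then (α - 28)^3 - 420 = 0, i.e. α is a root of g(x) = (x - 28)^3 - 420 = x^3 - 84x^2 + 2352x - 22372. Since g(x) = h(x - 28) where h(x) = x^3 - 420, and h is irreducible over Q (because 420 is not a perfect cube, so h has no rational root, and a monic cubic with no rational root is irreducible), g is also irreducible (irreducibility is preserved under the substitution x → x - 28). Hence m_α(x) = x^3 - 84x^2 + 2352x - 22372.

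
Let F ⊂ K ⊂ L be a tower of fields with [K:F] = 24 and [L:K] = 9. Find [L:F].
[L:F] = 216

The tower law says that for any tower of field extensions F ⊂ K ⊂ L with finite degrees, [L:F] = [L:K] · [K:F]. Here this gives [L:F] = 9 · 24 = 216.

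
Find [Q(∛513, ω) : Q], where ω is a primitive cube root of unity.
[Q(∛513, ω) : Q] = 6

[Q(∛513):Q] = 3 (min poly x^3 - 513, irreducible since 513 is not a perfect cube). [Q(ω):Q] = 2 (min poly x^2 + x + 1). Since Q(∛513) ⊂ R and ω ∉ R, we have ω ∉ Q(∛513), so x^2 + x + 1 remains irreducible over Q(∛513) and [Q(∛513, ω) : Q(∛513)] = 2. By the tower law, [Q(∛513, ω) : Q] = 3 · 2 = 6. (In fact Q(∛513, ω) is the splitting field of x^3 - 513 over Q.)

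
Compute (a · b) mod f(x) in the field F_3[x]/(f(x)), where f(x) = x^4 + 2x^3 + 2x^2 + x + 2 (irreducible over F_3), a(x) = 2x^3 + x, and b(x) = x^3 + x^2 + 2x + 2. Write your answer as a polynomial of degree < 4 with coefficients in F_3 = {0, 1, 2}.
a · b ≡ 2x^2 + x + 2 (mod f(x))

Multiply in F_3[x]: a(x)·b(x) = (2x^3 + x)·(x^3 + x^2 + 2x + 2) = 2x^6 + 2x^5 + 2x^4 + 2x^3 + 2x^2 + 2x. This has degree ≥ 4, so divide by f(x) over F_3: 2x^6 + 2x^5 + 2x^4 + 2x^3 + 2x^2 + 2x = (2x^2 + x + 2)·(x^4 + 2x^3 + 2x^2 + x + 2) + (2x^2 + x + 2). Hence a·b ≡ 2x^2 + x + 2 (mod f). (F_3[x]/(f) is a field with 3^4 = 81 elements since f is irreducible of degree 4.)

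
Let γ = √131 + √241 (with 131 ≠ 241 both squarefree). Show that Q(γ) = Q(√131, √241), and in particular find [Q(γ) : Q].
[Q(γ) : Q] = 4 (equivalently, Q(γ) = Q(√131, √241))

Obviously Q(γ) ⊆ Q(√131, √241), and [Q(√131, √241):Q] = 4 (since 131, 241 are distinct squarefree integers > 1 with 31571 not a perfect square). To show equality we compute the minimal polynomial of γ. From γ = √131 + √241: γ^2 = 131 + 2√(31571) + 241 = 372 + 2√(31571), so γ^2 - 372 = 2√(31571); squaring, (γ^2 - 372)^2 = 4·31571, i.e. γ^4 - 744γ^2 + 138384 - 126284 = 0, i.e. γ^4 - 744γ^2 + 12100 = 0. So γ is a root of x^4 - 744x^2 + 12100. This polynomial is irreducible over Q: it has no rational root (each ±√131 ± √241 is irrational), and any factorization into two quadratics over Q would force √(31571) ∈ Q (pairing opposite roots) or √131, √241 ∈ Q (other pairings), all impossible. Hence [Q(γ):Q] = 4 = [Q(√131, √241):Q], so Q(γ) = Q(√131, √241).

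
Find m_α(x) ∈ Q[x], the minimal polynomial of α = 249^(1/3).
m_α(x) = x^3 - 249

α satisfies α^3 = 249, so x^3 - 249 annihilates α. By the rational root test, a rational root p/q (in lowest terms) of x^3 - 249 would satisfy p^3 = 249 q^3, forcing q = 1 and p^3 = 249; but 249 is not a perfect cube, contradiction. A monic cubic over Q with no rational root is irreducible (any nontrivial factorization would include a linear factor). Hence x^3 - 249 is the minimal polynomial of α, and in particular [Q(α):Q] = 3.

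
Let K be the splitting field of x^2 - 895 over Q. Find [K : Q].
[K : Q] = 2

f(x) = x^2 - 895 factors as (x - √895)(x + √895). The splitting field is K = Q(√895). Since 895 is squarefree and > 1, it is not a perfect square, so x^2 - 895 is irreducible over Q and [Q(√895) : Q] = 2. Hence [K : Q] = 2.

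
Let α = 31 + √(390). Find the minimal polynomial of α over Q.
m_α(x) = x^2 - 62x + 571

From α - 31 = √(390), squaring gives (α - 31)^2 = 390, i.e. α^2 - 62α + 961 = 390, so α^2 - 62α + 571 = 0. The discriminant of x^2 - 62x + 571 is (-62)^2 - 4·(571) = 3844 - 2284 = 1560, and 4·(390) is not a perfect square in Q since 390 is squarefree and ≠ 1. Hence x^2 - 62x + 571 is irreducible over Q and is the minimal polynomial of α.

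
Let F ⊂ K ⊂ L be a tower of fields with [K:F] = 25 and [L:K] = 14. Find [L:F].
[L:F] = 350

The tower law says that for any tower of field extensions F ⊂ K ⊂ L with finite degrees, [L:F] = [L:K] · [K:F]. Here this gives [L:F] = 14 · 25 = 350.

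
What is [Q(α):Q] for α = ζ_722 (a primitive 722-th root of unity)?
[Q(α):Q] = 342

The minimal polynomial of ζ_722 over Q is the 722-th cyclotomic polynomial Φ_722(x), which is irreducible over Q and has degree φ(722) = 342. Hence [Q(α):Q] = φ(722) = 342.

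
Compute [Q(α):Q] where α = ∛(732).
[Q(α):Q] = 3

The minimal polynomial of α is x^3 - 732, irreducible over Q since 732 is not a perfect cube (so x^3 - 732 has no rational root). Hence [Q(α):Q] = deg(m_α) = 3.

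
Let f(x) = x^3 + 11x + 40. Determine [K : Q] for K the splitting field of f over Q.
[K : Q] = 6

By the rational root test, any rational root of the monic integer polynomial f(x) = x^3 + 11x + 40 must be an integer dividing the constant term 40, i.e. one of ±{1, 2, 4, 5, 8, 10, 20, 40}. Evaluating: f(1) = 52, f(-1) = 28, f(2) = 70, f(-2) = 10, f(4) = 148, f(-4) = -68, f(5) = 220, f(-5) = -140, f(8) = 640, f(-8) = -560, f(10) = 1150, f(-10) = -1070, f(20) = 8260, f(-20) = -8180, f(40) = 64480, f(-40) = -64400; none is 0, so f has no rational root and is therefore irreducible over Q (a cubic with no linear factor over a field is irreducible). For an irreducible cubic, the Galois group is A_3 or S_3 according as the discriminant disc(f) = -4a^3 - 27b^2 = -4·(11)^3 - 27·(40)^2 = -48524 is or is not a square in Q. Here disc(f) = -48524 is not a perfect square in Q, so the Galois group of f over Q is not contained in A_3 and must be all of S_3. The splitting field has degree |S_3| = 6 over Q, so [K : Q] = 6.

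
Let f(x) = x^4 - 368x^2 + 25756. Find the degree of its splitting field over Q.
[K : Q] = 4

Solving the quadratic in x^2: x^2 = (368 ± √(368^2 - 4·25756))/2 = (368 ± √32400)/2 = (368 ± 180)/2, giving x^2 = 274 or x^2 = 94. So f(x) = (x^2 - 274)(x^2 - 94) and the roots of f are ±√274, ±√94. Hence the splitting field is K = Q(√274, √94). Since 274 and 94 are distinct squarefree integers > 1, their product 25756 is not a perfect square, so √94 ∉ Q(√274). By the tower law [K:Q] = [Q(√274,√94):Q(√274)] · [Q(√274):Q] = 2 · 2 = 4.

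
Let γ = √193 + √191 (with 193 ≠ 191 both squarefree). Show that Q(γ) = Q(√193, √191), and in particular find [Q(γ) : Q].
[Q(γ) : Q] = 4 (equivalently, Q(γ) = Q(√193, √191))

Obviously Q(γ) ⊆ Q(√193, √191), and [Q(√193, √191):Q] = 4 (since 193, 191 are distinct squarefree integers > 1 with 36863 not a perfect square). To show equality we compute the minimal polynomial of γ. From γ = √193 + √191: γ^2 = 193 + 2√(36863) + 191 = 384 + 2√(36863), so γ^2 - 384 = 2√(36863); squaring, (γ^2 - 384)^2 = 4·36863, i.e. γ^4 - 768γ^2 + 147456 - 147452 = 0, i.e. γ^4 - 768γ^2 + 4 = 0. So γ is a root of x^4 - 768x^2 + 4. This polynomial is irreducible over Q: it has no rational root (each ±√193 ± √191 is irrational), and any factorization into two quadratics over Q would force √(36863) ∈ Q (pairing opposite roots) or √193, √191 ∈ Q (other pairings), all impossible. Hence [Q(γ):Q] = 4 = [Q(√193, √191):Q], so Q(γ) = Q(√193, √191).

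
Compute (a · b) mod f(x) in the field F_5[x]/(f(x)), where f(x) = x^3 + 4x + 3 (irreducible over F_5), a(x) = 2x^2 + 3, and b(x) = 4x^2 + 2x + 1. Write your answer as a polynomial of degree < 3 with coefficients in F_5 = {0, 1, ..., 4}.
a · b ≡ 2x^2 + x + 1 (mod f(x))

Multiply in F_5[x]: a(x)·b(x) = (2x^2 + 3)·(4x^2 + 2x + 1) = 3x^4 + 4x^3 + 4x^2 + x + 3. This has degree ≥ 3, so divide by f(x) over F_5: 3x^4 + 4x^3 + 4x^2 + x + 3 = (3x + 4)·(x^3 + 4x + 3) + (2x^2 + x + 1). Hence a·b ≡ 2x^2 + x + 1 (mod f). (F_5[x]/(f) is a field with 5^3 = 125 elements since f is irreducible of degree 3.)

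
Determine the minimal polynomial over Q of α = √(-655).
m_α(x) = x^2 + 655

α satisfies α^2 + 655 = 0, so x^2 + 655 annihilates α. Since d = -655 is squarefree and ≠ 1, it is not a perfect square in Q, so x^2 + 655 has no rational root and is therefore irreducible over Q (a degree-2 polynomial over a field is irreducible iff it has no root). Hence m_α(x) = x^2 + 655.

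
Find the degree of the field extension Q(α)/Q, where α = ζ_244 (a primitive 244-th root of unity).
[Q(α):Q] = 120

The minimal polynomial of ζ_244 over Q is the 244-th cyclotomic polynomial Φ_244(x), which is irreducible over Q and has degree φ(244) = 120. Hence [Q(α):Q] = φ(244) = 120.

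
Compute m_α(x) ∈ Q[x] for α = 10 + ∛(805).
m_α(x) = x^3 - 30x^2 + 300x - 1805

Set β = α - 10 = ∛(805), so β^3 = 805. Then (α - 10)^3 - 805 = 0, i.e. α is a root of g(x) = (x - 10)^3 - 805 = x^3 - 30x^2 + 300x - 1805. Since g(x) = h(x - 10) where h(x) = x^3 - 805, and h is irreducible over Q (because 805 is not a perfect cube, so h has no rational root, and a monic cubic with no rational root is irreducible), g is also irreducible (irreducibility is preserved under the substitution x → x - 10). Hence m_α(x) = x^3 - 30x^2 + 300x - 1805.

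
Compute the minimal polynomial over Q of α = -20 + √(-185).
m_α(x) = x^2 + 40x + 585

From α + 20 = √(-185), squaring gives (α + 20)^2 = -185, i.e. α^2 + 40α + 400 = -185, so α^2 + 40α + 585 = 0. The discriminant of x^2 + 40x + 585 is (40)^2 - 4·(585) = 1600 - 2340 = -740, and 4·(-185) is not a perfect square in Q since -185 is squarefree and ≠ 1. Hence x^2 + 40x + 585 is irreducible over Q and is the minimal polynomial of α.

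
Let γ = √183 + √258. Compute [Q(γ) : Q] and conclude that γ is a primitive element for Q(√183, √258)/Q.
[Q(γ) : Q] = 4 (equivalently, Q(γ) = Q(√183, √258))

Obviously Q(γ) ⊆ Q(√183, √258), and [Q(√183, √258):Q] = 4 (since 183, 258 are distinct squarefree integers > 1 with 47214 not a perfect square). To show equality we compute the minimal polynomial of γ. From γ = √183 + √258: γ^2 = 183 + 2√(47214) + 258 = 441 + 2√(47214), so γ^2 - 441 = 2√(47214); squaring, (γ^2 - 441)^2 = 4·47214, i.e. γ^4 - 882γ^2 + 194481 - 188856 = 0, i.e. γ^4 - 882γ^2 + 5625 = 0. So γ is a root of x^4 - 882x^2 + 5625. This polynomial is irreducible over Q: it has no rational root (each ±√183 ± √258 is irrational), and any factorization into two quadratics over Q would force √(47214) ∈ Q (pairing opposite roots) or √183, √258 ∈ Q (other pairings), all impossible. Hence [Q(γ):Q] = 4 = [Q(√183, √258):Q], so Q(γ) = Q(√183, √258).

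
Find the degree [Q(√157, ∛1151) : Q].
[Q(√157, ∛1151) : Q] = 6

Let L = Q(√157, ∛1151). Since Q(√157) ⊂ L and [Q(√157):Q] = 2, the tower law gives 2 | [L:Q]. Likewise Q(∛1151) ⊂ L with [Q(∛1151):Q] = 3 (because 1151 is not a perfect cube), so 3 | [L:Q]. As gcd(2,3) = 1, [L:Q] is divisible by 6. Conversely L is generated over Q by √157 and ∛1151, so [L:Q] ≤ 2·3 = 6. Therefore [Q(√157, ∛1151) : Q] = 6.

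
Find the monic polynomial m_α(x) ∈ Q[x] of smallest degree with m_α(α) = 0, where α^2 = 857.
m_α(x) = x^2 - 857

α satisfies α^2 - 857 = 0, so x^2 - 857 annihilates α. Since d = 857 is squarefree and ≠ 1, it is not a perfect square in Q, so x^2 - 857 has no rational root and is therefore irreducible over Q (a degree-2 polynomial over a field is irreducible iff it has no root). Hence m_α(x) = x^2 - 857.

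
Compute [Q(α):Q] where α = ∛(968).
[Q(α):Q] = 3

The minimal polynomial of α is x^3 - 968, irreducible over Q since 968 is not a perfect cube (so x^3 - 968 has no rational root). Hence [Q(α):Q] = deg(m_α) = 3.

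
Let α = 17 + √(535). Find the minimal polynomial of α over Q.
m_α(x) = x^2 - 34x - 246

From α - 17 = √(535), squaring gives (α - 17)^2 = 535, i.e. α^2 - 34α + 289 = 535, so α^2 - 34α - 246 = 0. The discriminant of x^2 - 34x - 246 is (-34)^2 - 4·(-246) = 1156 + 984 = 2140, and 4·(535) is not a perfect square in Q since 535 is squarefree and ≠ 1. Hence x^2 - 34x - 246 is irreducible over Q and is the minimal polynomial of α.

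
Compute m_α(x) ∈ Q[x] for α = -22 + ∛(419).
m_α(x) = x^3 + 66x^2 + 1452x + 10229

Set β = α + 22 = ∛(419), so β^3 = 419. Then (α + 22)^3 - 419 = 0, i.e. α is a root of g(x) = (x + 22)^3 - 419 = x^3 + 66x^2 + 1452x + 10229. Since g(x) = h(x + 22) where h(x) = x^3 - 419, and h is irreducible over Q (because 419 is not a perfect cube, so h has no rational root, and a monic cubic with no rational root is irreducible), g is also irreducible (irreducibility is preserved under the substitution x → x + 22). Hence m_α(x) = x^3 + 66x^2 + 1452x + 10229.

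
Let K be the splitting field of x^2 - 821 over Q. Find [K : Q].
[K : Q] = 2

f(x) = x^2 - 821 factors as (x - √821)(x + √821). The splitting field is K = Q(√821). Since 821 is squarefree and > 1, it is not a perfect square, so x^2 - 821 is irreducible over Q and [Q(√821) : Q] = 2. Hence [K : Q] = 2.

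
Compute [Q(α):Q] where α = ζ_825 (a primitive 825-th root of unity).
[Q(α):Q] = 400

The minimal polynomial of ζ_825 over Q is the 825-th cyclotomic polynomial Φ_825(x), which is irreducible over Q and has degree φ(825) = 400. Hence [Q(α):Q] = φ(825) = 400.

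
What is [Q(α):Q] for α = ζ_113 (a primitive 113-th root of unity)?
[Q(α):Q] = 112

The minimal polynomial of ζ_113 over Q is the 113-th cyclotomic polynomial Φ_113(x), which is irreducible over Q and has degree φ(113) = 112. Hence [Q(α):Q] = φ(113) = 112.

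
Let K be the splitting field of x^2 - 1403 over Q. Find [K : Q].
[K : Q] = 2

f(x) = x^2 - 1403 factors as (x - √1403)(x + √1403). The splitting field is K = Q(√1403). Since 1403 is squarefree and > 1, it is not a perfect square, so x^2 - 1403 is irreducible over Q and [Q(√1403) : Q] = 2. Hence [K : Q] = 2.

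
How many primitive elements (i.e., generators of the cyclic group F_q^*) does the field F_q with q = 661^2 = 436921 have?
There are φ(436920) = 105600 primitive elements

F_q^* is cyclic of order q - 1 = 436920. A cyclic group of order m has exactly φ(m) generators. Here m = 436920 = 2^3 · 3 · 5 · 11 · 331, so the number of primitive elements is φ(436920) = 105600.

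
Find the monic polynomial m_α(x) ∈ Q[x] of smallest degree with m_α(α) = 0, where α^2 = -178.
m_α(x) = x^2 + 178

α satisfies α^2 + 178 = 0, so x^2 + 178 annihilates α. Since d = -178 is squarefree and ≠ 1, it is not a perfect square in Q, so x^2 + 178 has no rational root and is therefore irreducible over Q (a degree-2 polynomial over a field is irreducible iff it has no root). Hence m_α(x) = x^2 + 178.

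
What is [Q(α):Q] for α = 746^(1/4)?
[Q(α):Q] = 4

α is a root of x^4 - 746. By Eisenstein's criterion at the prime p = 2 (which divides the constant term 746 but p^2 = 4 does not, since 746 is squarefree), x^4 - 746 is irreducible over Q. Hence [Q(α):Q] = 4.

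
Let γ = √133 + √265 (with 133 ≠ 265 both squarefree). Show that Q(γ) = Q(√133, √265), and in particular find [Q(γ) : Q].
[Q(γ) : Q] = 4 (equivalently, Q(γ) = Q(√133, √265))

Obviously Q(γ) ⊆ Q(√133, √265), and [Q(√133, √265):Q] = 4 (since 133, 265 are distinct squarefree integers > 1 with 35245 not a perfect square). To show equality we compute the minimal polynomial of γ. From γ = √133 + √265: γ^2 = 133 + 2√(35245) + 265 = 398 + 2√(35245), so γ^2 - 398 = 2√(35245); squaring, (γ^2 - 398)^2 = 4·35245, i.e. γ^4 - 796γ^2 + 158404 - 140980 = 0, i.e. γ^4 - 796γ^2 + 17424 = 0. So γ is a root of x^4 - 796x^2 + 17424. This polynomial is irreducible over Q: it has no rational root (each ±√133 ± √265 is irrational), and any factorization into two quadratics over Q would force √(35245) ∈ Q (pairing opposite roots) or √133, √265 ∈ Q (other pairings), all impossible. Hence [Q(γ):Q] = 4 = [Q(√133, √265):Q], so Q(γ) = Q(√133, √265).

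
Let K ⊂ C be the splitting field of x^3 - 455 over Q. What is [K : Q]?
[K : Q] = 6

The roots of x^3 - 455 are ∛455, ω∛455, ω^2∛455 where ω = e^(2πi/3) is a primitive cube root of unity, so K = Q(∛455, ω). Now [Q(∛455):Q] = 3 (since 455 is not a perfect cube, x^3 - 455 is irreducible) and [Q(ω):Q] = 2. Both 2 and 3 divide [K:Q], and [K:Q] ≤ 3·2 = 6, so [K:Q] = 6. (Equivalently: Q(∛455) ⊂ R but ω ∉ R, so [K : Q(∛455)] = 2.)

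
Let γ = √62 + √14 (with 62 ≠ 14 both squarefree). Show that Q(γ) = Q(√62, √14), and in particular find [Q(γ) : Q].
[Q(γ) : Q] = 4 (equivalently, Q(γ) = Q(√62, √14))

Obviously Q(γ) ⊆ Q(√62, √14), and [Q(√62, √14):Q] = 4 (since 62, 14 are distinct squarefree integers > 1 with 868 not a perfect square). To show equality we compute the minimal polynomial of γ. From γ = √62 + √14: γ^2 = 62 + 2√(868) + 14 = 76 + 2√(868), so γ^2 - 76 = 2√(868); squaring, (γ^2 - 76)^2 = 4·868, i.e. γ^4 - 152γ^2 + 5776 - 3472 = 0, i.e. γ^4 - 152γ^2 + 2304 = 0. So γ is a root of x^4 - 152x^2 + 2304. This polynomial is irreducible over Q: it has no rational root (each ±√62 ± √14 is irrational), and any factorization into two quadratics over Q would force √(868) ∈ Q (pairing opposite roots) or √62, √14 ∈ Q (other pairings), all impossible. Hence [Q(γ):Q] = 4 = [Q(√62, √14):Q], so Q(γ) = Q(√62, √14).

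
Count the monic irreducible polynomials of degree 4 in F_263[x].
There are 1196070348 monic irreducible polynomials of degree 4 over F_263

Each element of F_{263^4} that lies in no proper subfield is a root of exactly one monic irreducible of degree 4 over F_263, and each such polynomial has 4 distinct roots in F_{263^4}. By Möbius inversion the count is N_263(4) = (1/4) Σ_{d|4} μ(4/d) · 263^d = (1/4)(μ(4)·263^1 + μ(2)·263^2 + μ(1)·263^4) = 4784281392/4 = 1196070348.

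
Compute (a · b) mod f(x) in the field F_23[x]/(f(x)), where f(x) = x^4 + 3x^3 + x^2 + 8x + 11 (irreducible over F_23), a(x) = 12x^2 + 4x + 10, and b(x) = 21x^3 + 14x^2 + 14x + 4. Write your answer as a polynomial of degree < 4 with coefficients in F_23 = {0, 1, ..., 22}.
a · b ≡ 15x^3 + 20x^2 + 13x + 18 (mod f(x))

Multiply in F_23[x]: a(x)·b(x) = (12x^2 + 4x + 10)·(21x^3 + 14x^2 + 14x + 4) = 22x^5 + 22x^4 + 20x^3 + 14x^2 + 18x + 17. This has degree ≥ 4, so divide by f(x) over F_23: 22x^5 + 22x^4 + 20x^3 + 14x^2 + 18x + 17 = (22x + 2)·(x^4 + 3x^3 + x^2 + 8x + 11) + (15x^3 + 20x^2 + 13x + 18). Hence a·b ≡ 15x^3 + 20x^2 + 13x + 18 (mod f). (F_23[x]/(f) is a field with 23^4 = 279841 elements since f is irreducible of degree 4.)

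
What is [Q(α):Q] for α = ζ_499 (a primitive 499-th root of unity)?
[Q(α):Q] = 498

The minimal polynomial of ζ_499 over Q is the 499-th cyclotomic polynomial Φ_499(x), which is irreducible over Q and has degree φ(499) = 498. Hence [Q(α):Q] = φ(499) = 498.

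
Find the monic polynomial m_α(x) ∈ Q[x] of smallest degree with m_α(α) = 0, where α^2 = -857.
m_α(x) = x^2 + 857

α satisfies α^2 + 857 = 0, so x^2 + 857 annihilates α. Since d = -857 is squarefree and ≠ 1, it is not a perfect square in Q, so x^2 + 857 has no rational root and is therefore irreducible over Q (a degree-2 polynomial over a field is irreducible iff it has no root). Hence m_α(x) = x^2 + 857.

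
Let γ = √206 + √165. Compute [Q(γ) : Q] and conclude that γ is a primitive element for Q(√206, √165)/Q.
[Q(γ) : Q] = 4 (equivalently, Q(γ) = Q(√206, √165))

Obviously Q(γ) ⊆ Q(√206, √165), and [Q(√206, √165):Q] = 4 (since 206, 165 are distinct squarefree integers > 1 with 33990 not a perfect square). To show equality we compute the minimal polynomial of γ. From γ = √206 + √165: γ^2 = 206 + 2√(33990) + 165 = 371 + 2√(33990), so γ^2 - 371 = 2√(33990); squaring, (γ^2 - 371)^2 = 4·33990, i.e. γ^4 - 742γ^2 + 137641 - 135960 = 0, i.e. γ^4 - 742γ^2 + 1681 = 0. So γ is a root of x^4 - 742x^2 + 1681. This polynomial is irreducible over Q: it has no rational root (each ±√206 ± √165 is irrational), and any factorization into two quadratics over Q would force √(33990) ∈ Q (pairing opposite roots) or √206, √165 ∈ Q (other pairings), all impossible. Hence [Q(γ):Q] = 4 = [Q(√206, √165):Q], so Q(γ) = Q(√206, √165).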